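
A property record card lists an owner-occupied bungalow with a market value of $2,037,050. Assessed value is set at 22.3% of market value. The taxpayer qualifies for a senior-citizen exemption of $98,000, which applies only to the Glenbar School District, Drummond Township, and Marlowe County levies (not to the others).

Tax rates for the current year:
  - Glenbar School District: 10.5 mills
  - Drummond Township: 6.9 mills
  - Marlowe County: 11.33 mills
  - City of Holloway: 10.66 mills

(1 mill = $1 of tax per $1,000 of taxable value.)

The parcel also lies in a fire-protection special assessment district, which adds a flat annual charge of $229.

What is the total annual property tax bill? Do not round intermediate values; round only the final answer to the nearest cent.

Assessed value = $2,037,050 × 0.223 = $454,262.15
Glenbar School District: ($454,262.15 − $98,000) × 0.0105 = $356,262.15 × 0.0105 = $3,740.752575
Drummond Township: ($454,262.15 − $98,000) × 0.0069 = $356,262.15 × 0.0069 = $2,458.208835
Marlowe County: ($454,262.15 − $98,000) × 0.01133 = $356,262.15 × 0.01133 = $4,036.4501595
City of Holloway: $454,262.15 × 0.01066 = $4,842.434519
Levies subtotal = $15,077.8460885
Total = $15,077.8460885 + $229 = $15,306.8460885

$15,306.85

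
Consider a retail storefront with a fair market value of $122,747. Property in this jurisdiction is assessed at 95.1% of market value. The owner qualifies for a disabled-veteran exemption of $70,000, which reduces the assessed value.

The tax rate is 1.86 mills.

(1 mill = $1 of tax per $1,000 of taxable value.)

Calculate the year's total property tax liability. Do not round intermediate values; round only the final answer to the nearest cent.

Assessed value = $122,747 × 0.951 = $116,732.397
Taxable value = $116,732.397 − $70,000 = $46,732.397
Tax = $46,732.397 × 0.00186 = $86.92225842

$86.92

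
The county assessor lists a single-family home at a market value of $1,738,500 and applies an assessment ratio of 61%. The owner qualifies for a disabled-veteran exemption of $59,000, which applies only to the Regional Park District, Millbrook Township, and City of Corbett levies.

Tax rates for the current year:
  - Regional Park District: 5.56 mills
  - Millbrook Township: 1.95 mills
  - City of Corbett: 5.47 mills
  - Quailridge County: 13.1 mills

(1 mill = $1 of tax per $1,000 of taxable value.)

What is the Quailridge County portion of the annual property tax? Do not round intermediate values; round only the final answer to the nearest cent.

Assessed value = $1,738,500 × 0.61 = $1,060,485
Quailridge County taxable value = $1,060,485 (exemption does not apply)
Quailridge County levy = $1,060,485 × 0.0131 = $13,892.3535

$13,892.35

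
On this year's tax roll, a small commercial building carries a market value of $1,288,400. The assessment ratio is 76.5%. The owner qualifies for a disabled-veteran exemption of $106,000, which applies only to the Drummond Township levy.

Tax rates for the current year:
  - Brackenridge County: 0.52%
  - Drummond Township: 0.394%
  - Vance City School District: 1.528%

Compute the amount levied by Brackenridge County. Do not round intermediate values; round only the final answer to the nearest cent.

$5,125.26

Assessed value = $1,288,400 × 0.765 = $985,626
Brackenridge County taxable value = $985,626 (exemption does not apply)
Brackenridge County levy = $985,626 × 0.0052 = $5,125.2552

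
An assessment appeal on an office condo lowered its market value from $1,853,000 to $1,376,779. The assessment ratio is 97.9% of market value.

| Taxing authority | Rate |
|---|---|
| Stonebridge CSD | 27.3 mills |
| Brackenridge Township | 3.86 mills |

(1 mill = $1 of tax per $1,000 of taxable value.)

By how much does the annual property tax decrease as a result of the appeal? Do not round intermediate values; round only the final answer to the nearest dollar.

$14,527

Old assessed value = $1,853,000 × 0.979 = $1,814,087
New assessed value = $1,376,779 × 0.979 = $1,347,866.641
Combined rate = 0.0273 + 0.00386 = 0.03116
Old tax = $1,814,087 × 0.03116 = $56,526.95092
New tax = $1,347,866.641 × 0.03116 = $41,999.52453356
Reduction = $56,526.95092 − $41,999.52453356 = $14,527.42638644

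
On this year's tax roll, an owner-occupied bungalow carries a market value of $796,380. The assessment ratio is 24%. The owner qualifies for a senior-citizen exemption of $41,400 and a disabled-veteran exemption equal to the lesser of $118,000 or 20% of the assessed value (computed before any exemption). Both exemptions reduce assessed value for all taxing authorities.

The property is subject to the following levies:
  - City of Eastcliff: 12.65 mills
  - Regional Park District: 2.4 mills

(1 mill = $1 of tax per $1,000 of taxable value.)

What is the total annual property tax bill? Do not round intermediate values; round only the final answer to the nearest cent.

$1,678.15

Assessed value = $796,380 × 0.24 = $191,131.2
Disabled-veteran exemption = min($118,000, 20% × $191,131.2) = min($118,000, $38,226.24) = $38,226.24 (percentage binds)
Taxable value = $191,131.2 − $41,400 − $38,226.24 = $111,504.96
City of Eastcliff: $111,504.96 × 0.01265 = $1,410.537744
Regional Park District: $111,504.96 × 0.0024 = $267.611904
Total = $1,678.149648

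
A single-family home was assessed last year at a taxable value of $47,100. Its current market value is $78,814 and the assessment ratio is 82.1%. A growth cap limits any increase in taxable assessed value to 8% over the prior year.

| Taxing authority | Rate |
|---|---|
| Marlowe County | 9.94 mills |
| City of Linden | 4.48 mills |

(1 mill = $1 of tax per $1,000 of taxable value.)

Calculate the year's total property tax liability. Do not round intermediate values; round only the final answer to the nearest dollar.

Uncapped assessed value = $78,814 × 0.821 = $64,706.294
Cap limit = $47,100 × 1.08 = $50,868
Taxable assessed value = min($64,706.294, $50,868) = $50,868 (cap binds)
Marlowe County: $50,868 × 0.00994 = $505.62792
City of Linden: $50,868 × 0.00448 = $227.88864
Total = $733.51656

$734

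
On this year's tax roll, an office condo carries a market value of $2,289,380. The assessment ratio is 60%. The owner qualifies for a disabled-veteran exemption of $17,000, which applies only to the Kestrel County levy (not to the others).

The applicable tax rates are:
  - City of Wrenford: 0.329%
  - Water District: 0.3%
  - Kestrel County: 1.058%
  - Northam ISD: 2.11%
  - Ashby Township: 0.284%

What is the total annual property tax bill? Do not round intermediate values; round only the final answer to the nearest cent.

$55,877.90

Assessed value = $2,289,380 × 0.6 = $1,373,628
City of Wrenford: $1,373,628 × 0.00329 = $4,519.23612
Water District: $1,373,628 × 0.003 = $4,120.884
Kestrel County: ($1,373,628 − $17,000) × 0.01058 = $1,356,628 × 0.01058 = $14,353.12424
Northam ISD: $1,373,628 × 0.0211 = $28,983.5508
Ashby Township: $1,373,628 × 0.00284 = $3,901.10352
Total = $55,877.89868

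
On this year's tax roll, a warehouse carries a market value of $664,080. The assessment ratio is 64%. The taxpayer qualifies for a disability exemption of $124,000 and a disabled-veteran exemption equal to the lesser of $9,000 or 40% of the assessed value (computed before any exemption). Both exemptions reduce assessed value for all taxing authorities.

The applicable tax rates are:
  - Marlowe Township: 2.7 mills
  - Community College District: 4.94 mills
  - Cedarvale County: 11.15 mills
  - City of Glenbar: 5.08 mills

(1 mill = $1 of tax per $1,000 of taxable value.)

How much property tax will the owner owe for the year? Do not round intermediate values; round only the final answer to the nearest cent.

Assessed value = $664,080 × 0.64 = $425,011.2
Disabled-veteran exemption = min($9,000, 40% × $425,011.2) = min($9,000, $170,004.48) = $9,000 (dollar cap binds)
Taxable value = $425,011.2 − $124,000 − $9,000 = $292,011.2
Marlowe Township: $292,011.2 × 0.0027 = $788.43024
Community College District: $292,011.2 × 0.00494 = $1,442.535328
Cedarvale County: $292,011.2 × 0.01115 = $3,255.92488
City of Glenbar: $292,011.2 × 0.00508 = $1,483.416896
Total = $6,970.307344

$6,970.31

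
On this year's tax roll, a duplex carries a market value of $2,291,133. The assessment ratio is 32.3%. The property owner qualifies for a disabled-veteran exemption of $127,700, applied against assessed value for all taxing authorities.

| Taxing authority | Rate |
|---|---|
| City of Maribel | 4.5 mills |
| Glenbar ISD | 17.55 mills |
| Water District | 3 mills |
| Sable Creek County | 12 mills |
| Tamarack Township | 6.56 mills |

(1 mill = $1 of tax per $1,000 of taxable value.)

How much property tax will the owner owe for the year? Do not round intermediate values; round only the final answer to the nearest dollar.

Assessed value = $2,291,133 × 0.323 = $740,035.959
Taxable value = $740,035.959 − $127,700 = $612,335.959
City of Maribel: $612,335.959 × 0.0045 = $2,755.5118155
Glenbar ISD: $612,335.959 × 0.01755 = $10,746.49608045
Water District: $612,335.959 × 0.003 = $1,837.007877
Sable Creek County: $612,335.959 × 0.012 = $7,348.031508
Tamarack Township: $612,335.959 × 0.00656 = $4,016.92389104
Total = $2,755.5118155 + $10,746.49608045 + $1,837.007877 + $7,348.031508 + $4,016.92389104 = $26,703.97117199

$26,704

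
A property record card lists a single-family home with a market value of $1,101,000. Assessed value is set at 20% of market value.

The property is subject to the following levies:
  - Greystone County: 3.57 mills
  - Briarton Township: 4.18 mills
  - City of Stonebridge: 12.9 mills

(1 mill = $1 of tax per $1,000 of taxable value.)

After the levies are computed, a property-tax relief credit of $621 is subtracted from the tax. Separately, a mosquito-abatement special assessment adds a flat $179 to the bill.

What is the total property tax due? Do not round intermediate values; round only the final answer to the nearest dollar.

Assessed value = $1,101,000 × 0.2 = $220,200
Greystone County: $220,200 × 0.00357 = $786.114
Briarton Township: $220,200 × 0.00418 = $920.436
City of Stonebridge: $220,200 × 0.0129 = $2,840.58
Levies subtotal = $4,547.13
After credit = $4,547.13 − $621 = $3,926.13
Total = $3,926.13 + $179 = $4,105.13

$4,105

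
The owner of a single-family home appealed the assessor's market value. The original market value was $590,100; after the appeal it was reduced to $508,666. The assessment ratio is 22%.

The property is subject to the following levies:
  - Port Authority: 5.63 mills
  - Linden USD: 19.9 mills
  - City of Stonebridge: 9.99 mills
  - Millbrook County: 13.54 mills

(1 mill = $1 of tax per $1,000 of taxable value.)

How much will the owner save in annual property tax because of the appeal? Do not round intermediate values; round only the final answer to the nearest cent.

Old assessed value = $590,100 × 0.22 = $129,822
New assessed value = $508,666 × 0.22 = $111,906.52
Combined rate = 0.00563 + 0.0199 + 0.00999 + 0.01354 = 0.04906
Old tax = $129,822 × 0.04906 = $6,369.06732
New tax = $111,906.52 × 0.04906 = $5,490.1338712
Reduction = $6,369.06732 − $5,490.1338712 = $878.9334488

$878.93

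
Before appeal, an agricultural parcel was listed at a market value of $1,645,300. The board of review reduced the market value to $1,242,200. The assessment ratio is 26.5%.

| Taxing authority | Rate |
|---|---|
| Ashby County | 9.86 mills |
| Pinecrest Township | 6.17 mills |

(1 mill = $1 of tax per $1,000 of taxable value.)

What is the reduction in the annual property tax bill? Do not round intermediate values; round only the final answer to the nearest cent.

Old assessed value = $1,645,300 × 0.265 = $436,004.5
New assessed value = $1,242,200 × 0.265 = $329,183
Combined rate = 0.00986 + 0.00617 = 0.01603
Old tax = $436,004.5 × 0.01603 = $6,989.152135
New tax = $329,183 × 0.01603 = $5,276.80349
Reduction = $6,989.152135 − $5,276.80349 = $1,712.348645

$1,712.35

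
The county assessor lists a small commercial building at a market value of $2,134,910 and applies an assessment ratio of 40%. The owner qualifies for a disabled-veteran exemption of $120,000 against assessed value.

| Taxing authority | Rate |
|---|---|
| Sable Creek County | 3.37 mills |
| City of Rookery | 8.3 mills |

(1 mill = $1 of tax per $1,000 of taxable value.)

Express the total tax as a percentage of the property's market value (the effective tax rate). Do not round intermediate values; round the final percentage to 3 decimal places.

Assessed value = $2,134,910 × 0.4 = $853,964
Taxable value = $853,964 − $120,000 = $733,964
Sable Creek County: $733,964 × 0.00337 = $2,473.45868
City of Rookery: $733,964 × 0.0083 = $6,091.9012
Total tax = $8,565.35988
Effective rate = $8,565.35988 ÷ $2,134,910 = 0.401% of market value

0.401%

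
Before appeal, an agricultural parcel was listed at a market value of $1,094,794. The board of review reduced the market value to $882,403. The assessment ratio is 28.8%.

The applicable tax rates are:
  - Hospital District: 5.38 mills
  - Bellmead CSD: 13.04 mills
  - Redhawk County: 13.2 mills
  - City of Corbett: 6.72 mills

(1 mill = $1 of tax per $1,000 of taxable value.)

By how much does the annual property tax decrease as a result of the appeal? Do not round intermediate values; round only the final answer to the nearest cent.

Old assessed value = $1,094,794 × 0.288 = $315,300.672
New assessed value = $882,403 × 0.288 = $254,132.064
Combined rate = 0.00538 + 0.01304 + 0.0132 + 0.00672 = 0.03834
Old tax = $315,300.672 × 0.03834 = $12,088.62776448
New tax = $254,132.064 × 0.03834 = $9,743.42333376
Reduction = $12,088.62776448 − $9,743.42333376 = $2,345.20443072

$2,345.20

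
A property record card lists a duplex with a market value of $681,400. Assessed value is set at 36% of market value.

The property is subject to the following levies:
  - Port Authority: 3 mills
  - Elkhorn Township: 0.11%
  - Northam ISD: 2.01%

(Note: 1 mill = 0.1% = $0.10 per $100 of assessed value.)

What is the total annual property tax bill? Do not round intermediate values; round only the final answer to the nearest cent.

$5,936.36

Assessed value = $681,400 × 0.36 = $245,304
Port Authority: $245,304 × 0.003 = $735.912
Elkhorn Township: $245,304 × 0.0011 = $269.8344
Northam ISD: $245,304 × 0.0201 = $4,930.6104
Total = $5,936.3568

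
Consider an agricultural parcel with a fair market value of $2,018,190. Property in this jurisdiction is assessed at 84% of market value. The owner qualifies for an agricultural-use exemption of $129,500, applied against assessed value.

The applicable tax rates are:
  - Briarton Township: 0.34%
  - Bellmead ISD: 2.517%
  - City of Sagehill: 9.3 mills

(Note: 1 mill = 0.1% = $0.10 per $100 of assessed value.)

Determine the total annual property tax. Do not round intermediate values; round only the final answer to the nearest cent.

$59,296.07

Assessed value = $2,018,190 × 0.84 = $1,695,279.6
Taxable value = $1,695,279.6 − $129,500 = $1,565,779.6
Briarton Township: $1,565,779.6 × 0.0034 = $5,323.65064
Bellmead ISD: $1,565,779.6 × 0.02517 = $39,410.672532
City of Sagehill: $1,565,779.6 × 0.0093 = $14,561.75028
Total = $59,296.073452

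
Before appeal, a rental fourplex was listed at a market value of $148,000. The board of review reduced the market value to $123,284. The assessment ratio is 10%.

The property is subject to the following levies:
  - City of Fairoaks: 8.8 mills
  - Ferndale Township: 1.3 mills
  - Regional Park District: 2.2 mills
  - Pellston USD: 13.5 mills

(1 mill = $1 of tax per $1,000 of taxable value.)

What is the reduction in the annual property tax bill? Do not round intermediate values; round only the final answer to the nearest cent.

$63.77

Old assessed value = $148,000 × 0.1 = $14,800
New assessed value = $123,284 × 0.1 = $12,328.4
Combined rate = 0.0088 + 0.0013 + 0.0022 + 0.0135 = 0.0258
Old tax = $14,800 × 0.0258 = $381.84
New tax = $12,328.4 × 0.0258 = $318.07272
Reduction = $381.84 − $318.07272 = $63.76728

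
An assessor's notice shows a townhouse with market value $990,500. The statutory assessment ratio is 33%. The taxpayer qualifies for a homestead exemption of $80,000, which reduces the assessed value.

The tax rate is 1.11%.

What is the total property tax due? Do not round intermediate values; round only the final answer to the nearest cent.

$2,740.20

Assessed value = $990,500 × 0.33 = $326,865
Taxable value = $326,865 − $80,000 = $246,865
Tax = $246,865 × 0.0111 = $2,740.2015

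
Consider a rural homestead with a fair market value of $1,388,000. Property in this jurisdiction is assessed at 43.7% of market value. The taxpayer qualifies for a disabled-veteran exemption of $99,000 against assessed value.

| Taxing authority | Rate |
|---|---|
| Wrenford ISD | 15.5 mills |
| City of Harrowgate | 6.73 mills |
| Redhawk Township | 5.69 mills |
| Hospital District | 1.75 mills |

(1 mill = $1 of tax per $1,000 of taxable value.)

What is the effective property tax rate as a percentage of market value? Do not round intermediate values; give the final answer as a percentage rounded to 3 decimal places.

Assessed value = $1,388,000 × 0.437 = $606,556
Taxable value = $606,556 − $99,000 = $507,556
Wrenford ISD: $507,556 × 0.0155 = $7,867.118
City of Harrowgate: $507,556 × 0.00673 = $3,415.85188
Redhawk Township: $507,556 × 0.00569 = $2,887.99364
Hospital District: $507,556 × 0.00175 = $888.223
Total tax = $15,059.18652
Effective rate = $15,059.18652 ÷ $1,388,000 = 1.085% of market value

1.085%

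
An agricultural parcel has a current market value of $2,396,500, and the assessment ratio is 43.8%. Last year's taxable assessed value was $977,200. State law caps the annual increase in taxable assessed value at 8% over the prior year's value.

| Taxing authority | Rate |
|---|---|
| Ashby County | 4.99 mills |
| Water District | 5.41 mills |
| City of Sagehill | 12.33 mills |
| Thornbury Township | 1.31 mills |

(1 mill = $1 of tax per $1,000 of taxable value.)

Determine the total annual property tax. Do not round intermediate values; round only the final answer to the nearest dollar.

$25,234

Uncapped assessed value = $2,396,500 × 0.438 = $1,049,667
Cap limit = $977,200 × 1.08 = $1,055,376
Taxable assessed value = min($1,049,667, $1,055,376) = $1,049,667 (cap does not bind)
Ashby County: $1,049,667 × 0.00499 = $5,237.83833
Water District: $1,049,667 × 0.00541 = $5,678.69847
City of Sagehill: $1,049,667 × 0.01233 = $12,942.39411
Thornbury Township: $1,049,667 × 0.00131 = $1,375.06377
Total = $25,233.99468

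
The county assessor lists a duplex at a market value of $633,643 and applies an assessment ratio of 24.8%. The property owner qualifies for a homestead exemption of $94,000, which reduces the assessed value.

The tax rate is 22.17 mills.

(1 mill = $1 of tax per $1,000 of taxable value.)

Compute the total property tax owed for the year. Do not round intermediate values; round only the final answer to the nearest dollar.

Assessed value = $633,643 × 0.248 = $157,143.464
Taxable value = $157,143.464 − $94,000 = $63,143.464
Tax = $63,143.464 × 0.02217 = $1,399.89059688

$1,400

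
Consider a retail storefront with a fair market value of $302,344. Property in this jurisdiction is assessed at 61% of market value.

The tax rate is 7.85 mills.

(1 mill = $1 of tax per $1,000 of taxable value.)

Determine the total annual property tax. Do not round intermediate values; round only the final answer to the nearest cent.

Assessed value = $302,344 × 0.61 = $184,429.84
Tax = $184,429.84 × 0.00785 = $1,447.774244

$1,447.77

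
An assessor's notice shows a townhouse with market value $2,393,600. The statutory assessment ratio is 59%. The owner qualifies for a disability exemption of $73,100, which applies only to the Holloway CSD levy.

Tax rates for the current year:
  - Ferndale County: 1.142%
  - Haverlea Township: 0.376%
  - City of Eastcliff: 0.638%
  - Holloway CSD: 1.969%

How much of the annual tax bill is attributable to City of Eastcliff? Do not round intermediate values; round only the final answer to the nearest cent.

Assessed value = $2,393,600 × 0.59 = $1,412,224
City of Eastcliff taxable value = $1,412,224 (exemption does not apply)
City of Eastcliff levy = $1,412,224 × 0.00638 = $9,009.98912

$9,009.99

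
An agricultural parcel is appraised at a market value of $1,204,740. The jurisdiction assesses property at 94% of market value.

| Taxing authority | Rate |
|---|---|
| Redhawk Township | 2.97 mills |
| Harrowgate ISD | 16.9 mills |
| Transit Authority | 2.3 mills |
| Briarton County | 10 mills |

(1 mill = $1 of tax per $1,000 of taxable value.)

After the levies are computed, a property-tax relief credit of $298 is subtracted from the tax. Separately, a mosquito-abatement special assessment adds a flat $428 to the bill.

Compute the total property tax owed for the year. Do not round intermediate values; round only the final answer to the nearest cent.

Assessed value = $1,204,740 × 0.94 = $1,132,455.6
Redhawk Township: $1,132,455.6 × 0.00297 = $3,363.393132
Harrowgate ISD: $1,132,455.6 × 0.0169 = $19,138.49964
Transit Authority: $1,132,455.6 × 0.0023 = $2,604.64788
Briarton County: $1,132,455.6 × 0.01 = $11,324.556
Levies subtotal = $36,431.096652
After credit = $36,431.096652 − $298 = $36,133.096652
Total = $36,133.096652 + $428 = $36,561.096652

$36,561.10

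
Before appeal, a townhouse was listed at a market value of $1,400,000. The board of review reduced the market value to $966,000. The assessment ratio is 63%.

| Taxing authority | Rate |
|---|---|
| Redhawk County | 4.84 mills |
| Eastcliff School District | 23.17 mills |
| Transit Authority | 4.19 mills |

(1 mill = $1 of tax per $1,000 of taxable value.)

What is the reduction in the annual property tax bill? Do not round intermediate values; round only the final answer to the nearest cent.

$8,804.12

Old assessed value = $1,400,000 × 0.63 = $882,000
New assessed value = $966,000 × 0.63 = $608,580
Combined rate = 0.00484 + 0.02317 + 0.00419 = 0.0322
Old tax = $882,000 × 0.0322 = $28,400.4
New tax = $608,580 × 0.0322 = $19,596.276
Reduction = $28,400.4 − $19,596.276 = $8,804.124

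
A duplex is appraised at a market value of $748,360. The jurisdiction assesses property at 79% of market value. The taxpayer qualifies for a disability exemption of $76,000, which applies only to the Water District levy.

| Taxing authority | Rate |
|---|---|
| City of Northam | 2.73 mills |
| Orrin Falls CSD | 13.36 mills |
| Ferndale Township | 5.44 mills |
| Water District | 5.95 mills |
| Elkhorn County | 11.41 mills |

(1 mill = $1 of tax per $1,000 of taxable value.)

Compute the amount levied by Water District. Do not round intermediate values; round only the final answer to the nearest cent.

Assessed value = $748,360 × 0.79 = $591,204.4
Water District taxable value = $591,204.4 − $76,000 = $515,204.4
Water District levy = $515,204.4 × 0.00595 = $3,065.46618

$3,065.47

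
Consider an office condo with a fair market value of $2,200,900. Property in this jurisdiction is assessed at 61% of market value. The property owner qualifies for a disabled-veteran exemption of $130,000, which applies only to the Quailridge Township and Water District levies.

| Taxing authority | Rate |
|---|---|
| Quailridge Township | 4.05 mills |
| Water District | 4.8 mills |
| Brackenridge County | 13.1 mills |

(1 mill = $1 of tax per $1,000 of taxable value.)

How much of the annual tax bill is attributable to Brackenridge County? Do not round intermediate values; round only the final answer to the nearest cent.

Assessed value = $2,200,900 × 0.61 = $1,342,549
Brackenridge County taxable value = $1,342,549 (exemption does not apply)
Brackenridge County levy = $1,342,549 × 0.0131 = $17,587.3919

$17,587.39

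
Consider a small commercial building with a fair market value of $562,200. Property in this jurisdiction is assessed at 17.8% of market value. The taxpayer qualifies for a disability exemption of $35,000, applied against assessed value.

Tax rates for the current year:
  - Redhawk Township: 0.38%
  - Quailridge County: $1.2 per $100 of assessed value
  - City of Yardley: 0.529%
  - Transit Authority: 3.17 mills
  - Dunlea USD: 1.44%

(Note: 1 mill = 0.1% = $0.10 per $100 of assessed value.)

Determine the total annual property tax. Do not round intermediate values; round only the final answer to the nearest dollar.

$2,516

Assessed value = $562,200 × 0.178 = $100,071.6
Taxable value = $100,071.6 − $35,000 = $65,071.6
Redhawk Township: $65,071.6 × 0.0038 = $247.27208
Quailridge County: $65,071.6 × 0.012 = $780.8592
City of Yardley: $65,071.6 × 0.00529 = $344.228764
Transit Authority: $65,071.6 × 0.00317 = $206.276972
Dunlea USD: $65,071.6 × 0.0144 = $937.03104
Total = $2,515.668056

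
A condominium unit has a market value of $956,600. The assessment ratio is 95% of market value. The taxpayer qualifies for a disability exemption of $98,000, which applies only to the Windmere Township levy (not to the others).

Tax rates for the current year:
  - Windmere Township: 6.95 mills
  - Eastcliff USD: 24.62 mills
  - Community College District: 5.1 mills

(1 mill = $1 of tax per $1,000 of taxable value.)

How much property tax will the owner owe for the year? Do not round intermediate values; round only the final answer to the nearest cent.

$32,643.50

Assessed value = $956,600 × 0.95 = $908,770
Windmere Township: ($908,770 − $98,000) × 0.00695 = $810,770 × 0.00695 = $5,634.8515
Eastcliff USD: $908,770 × 0.02462 = $22,373.9174
Community College District: $908,770 × 0.0051 = $4,634.727
Total = $32,643.4959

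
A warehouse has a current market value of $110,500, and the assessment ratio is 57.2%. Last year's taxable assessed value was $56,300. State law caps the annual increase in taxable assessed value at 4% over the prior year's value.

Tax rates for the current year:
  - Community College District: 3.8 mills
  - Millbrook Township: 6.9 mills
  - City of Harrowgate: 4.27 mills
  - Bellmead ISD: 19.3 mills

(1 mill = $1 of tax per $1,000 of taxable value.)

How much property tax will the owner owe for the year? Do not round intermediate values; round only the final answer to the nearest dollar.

$2,007

Uncapped assessed value = $110,500 × 0.572 = $63,206
Cap limit = $56,300 × 1.04 = $58,552
Taxable assessed value = min($63,206, $58,552) = $58,552 (cap binds)
Community College District: $58,552 × 0.0038 = $222.4976
Millbrook Township: $58,552 × 0.0069 = $404.0088
City of Harrowgate: $58,552 × 0.00427 = $250.01704
Bellmead ISD: $58,552 × 0.0193 = $1,130.0536
Total = $2,006.57704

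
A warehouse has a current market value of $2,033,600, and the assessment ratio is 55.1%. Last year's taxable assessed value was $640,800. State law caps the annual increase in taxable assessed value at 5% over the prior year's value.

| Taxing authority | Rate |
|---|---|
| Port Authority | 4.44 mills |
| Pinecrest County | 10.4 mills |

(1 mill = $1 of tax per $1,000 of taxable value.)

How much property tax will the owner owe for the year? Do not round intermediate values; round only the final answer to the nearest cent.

Uncapped assessed value = $2,033,600 × 0.551 = $1,120,513.6
Cap limit = $640,800 × 1.05 = $672,840
Taxable assessed value = min($1,120,513.6, $672,840) = $672,840 (cap binds)
Port Authority: $672,840 × 0.00444 = $2,987.4096
Pinecrest County: $672,840 × 0.0104 = $6,997.536
Total = $9,984.9456

$9,984.95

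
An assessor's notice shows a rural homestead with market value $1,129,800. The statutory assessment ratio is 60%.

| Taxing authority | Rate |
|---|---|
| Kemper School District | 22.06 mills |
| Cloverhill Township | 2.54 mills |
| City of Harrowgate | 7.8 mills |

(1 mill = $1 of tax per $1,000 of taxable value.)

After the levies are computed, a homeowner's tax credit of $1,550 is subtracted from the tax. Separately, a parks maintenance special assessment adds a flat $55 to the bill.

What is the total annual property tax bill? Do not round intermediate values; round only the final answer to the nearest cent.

$20,468.31

Assessed value = $1,129,800 × 0.6 = $677,880
Kemper School District: $677,880 × 0.02206 = $14,954.0328
Cloverhill Township: $677,880 × 0.00254 = $1,721.8152
City of Harrowgate: $677,880 × 0.0078 = $5,287.464
Levies subtotal = $21,963.312
After credit = $21,963.312 − $1,550 = $20,413.312
Total = $20,413.312 + $55 = $20,468.312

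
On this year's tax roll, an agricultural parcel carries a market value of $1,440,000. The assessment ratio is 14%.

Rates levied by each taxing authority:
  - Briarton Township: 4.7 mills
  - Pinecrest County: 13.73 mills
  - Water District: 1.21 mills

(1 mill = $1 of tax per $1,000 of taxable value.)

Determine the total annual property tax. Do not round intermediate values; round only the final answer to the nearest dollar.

Assessed value = $1,440,000 × 0.14 = $201,600
Briarton Township: $201,600 × 0.0047 = $947.52
Pinecrest County: $201,600 × 0.01373 = $2,767.968
Water District: $201,600 × 0.00121 = $243.936
Total = $947.52 + $2,767.968 + $243.936 = $3,959.424

$3,959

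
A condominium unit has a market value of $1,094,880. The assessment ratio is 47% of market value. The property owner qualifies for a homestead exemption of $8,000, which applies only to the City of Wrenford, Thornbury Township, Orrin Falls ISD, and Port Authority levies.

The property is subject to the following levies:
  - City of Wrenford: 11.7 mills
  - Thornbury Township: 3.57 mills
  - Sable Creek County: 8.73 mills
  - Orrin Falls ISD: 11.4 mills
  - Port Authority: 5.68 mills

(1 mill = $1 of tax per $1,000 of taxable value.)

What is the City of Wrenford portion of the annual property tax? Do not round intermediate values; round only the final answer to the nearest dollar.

Assessed value = $1,094,880 × 0.47 = $514,593.6
City of Wrenford taxable value = $514,593.6 − $8,000 = $506,593.6
City of Wrenford levy = $506,593.6 × 0.0117 = $5,927.14512

$5,927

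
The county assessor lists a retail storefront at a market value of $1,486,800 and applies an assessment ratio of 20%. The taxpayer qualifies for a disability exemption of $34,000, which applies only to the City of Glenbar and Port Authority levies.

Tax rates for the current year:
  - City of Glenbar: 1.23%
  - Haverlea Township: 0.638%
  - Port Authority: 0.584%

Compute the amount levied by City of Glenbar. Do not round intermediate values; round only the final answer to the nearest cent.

Assessed value = $1,486,800 × 0.2 = $297,360
City of Glenbar taxable value = $297,360 − $34,000 = $263,360
City of Glenbar levy = $263,360 × 0.0123 = $3,239.328

$3,239.33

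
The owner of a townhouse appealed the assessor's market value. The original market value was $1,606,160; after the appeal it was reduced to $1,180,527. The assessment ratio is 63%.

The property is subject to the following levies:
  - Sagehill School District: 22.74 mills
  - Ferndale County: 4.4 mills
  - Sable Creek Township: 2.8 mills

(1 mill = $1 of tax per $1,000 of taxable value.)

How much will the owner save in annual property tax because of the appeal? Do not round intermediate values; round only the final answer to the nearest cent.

Old assessed value = $1,606,160 × 0.63 = $1,011,880.8
New assessed value = $1,180,527 × 0.63 = $743,732.01
Combined rate = 0.02274 + 0.0044 + 0.0028 = 0.02994
Old tax = $1,011,880.8 × 0.02994 = $30,295.711152
New tax = $743,732.01 × 0.02994 = $22,267.3363794
Reduction = $30,295.711152 − $22,267.3363794 = $8,028.3747726

$8,028.37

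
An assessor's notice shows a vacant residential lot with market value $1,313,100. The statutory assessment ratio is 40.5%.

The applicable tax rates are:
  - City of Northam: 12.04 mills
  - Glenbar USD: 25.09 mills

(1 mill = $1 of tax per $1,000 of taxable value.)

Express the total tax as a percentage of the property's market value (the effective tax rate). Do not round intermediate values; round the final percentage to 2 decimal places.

1.50%

Assessed value = $1,313,100 × 0.405 = $531,805.5
City of Northam: $531,805.5 × 0.01204 = $6,402.93822
Glenbar USD: $531,805.5 × 0.02509 = $13,342.999995
Total tax = $19,745.938215
Effective rate = $19,745.938215 ÷ $1,313,100 = 1.50% of market value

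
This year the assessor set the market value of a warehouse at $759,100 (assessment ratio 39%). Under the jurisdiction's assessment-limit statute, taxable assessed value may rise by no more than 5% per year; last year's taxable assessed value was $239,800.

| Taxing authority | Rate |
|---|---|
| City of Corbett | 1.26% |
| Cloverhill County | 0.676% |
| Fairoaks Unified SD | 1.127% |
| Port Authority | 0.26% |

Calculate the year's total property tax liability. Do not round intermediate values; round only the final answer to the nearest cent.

Uncapped assessed value = $759,100 × 0.39 = $296,049
Cap limit = $239,800 × 1.05 = $251,790
Taxable assessed value = min($296,049, $251,790) = $251,790 (cap binds)
City of Corbett: $251,790 × 0.0126 = $3,172.554
Cloverhill County: $251,790 × 0.00676 = $1,702.1004
Fairoaks Unified SD: $251,790 × 0.01127 = $2,837.6733
Port Authority: $251,790 × 0.0026 = $654.654
Total = $8,366.9817

$8,366.98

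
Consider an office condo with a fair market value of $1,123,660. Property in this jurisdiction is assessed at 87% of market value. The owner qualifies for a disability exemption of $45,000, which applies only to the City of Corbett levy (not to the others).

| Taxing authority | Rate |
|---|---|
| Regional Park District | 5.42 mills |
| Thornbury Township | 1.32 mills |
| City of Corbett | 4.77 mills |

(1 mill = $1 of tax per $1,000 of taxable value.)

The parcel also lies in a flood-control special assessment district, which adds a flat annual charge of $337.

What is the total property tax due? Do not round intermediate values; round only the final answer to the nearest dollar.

$11,374

Assessed value = $1,123,660 × 0.87 = $977,584.2
Regional Park District: $977,584.2 × 0.00542 = $5,298.506364
Thornbury Township: $977,584.2 × 0.00132 = $1,290.411144
City of Corbett: ($977,584.2 − $45,000) × 0.00477 = $932,584.2 × 0.00477 = $4,448.426634
Levies subtotal = $11,037.344142
Total = $11,037.344142 + $337 = $11,374.344142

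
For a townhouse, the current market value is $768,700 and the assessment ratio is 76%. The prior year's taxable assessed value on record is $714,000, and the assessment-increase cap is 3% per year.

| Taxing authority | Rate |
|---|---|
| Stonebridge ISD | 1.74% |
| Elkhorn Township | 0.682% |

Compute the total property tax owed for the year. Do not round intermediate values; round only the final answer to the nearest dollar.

$14,150

Uncapped assessed value = $768,700 × 0.76 = $584,212
Cap limit = $714,000 × 1.03 = $735,420
Taxable assessed value = min($584,212, $735,420) = $584,212 (cap does not bind)
Stonebridge ISD: $584,212 × 0.0174 = $10,165.2888
Elkhorn Township: $584,212 × 0.00682 = $3,984.32584
Total = $14,149.61464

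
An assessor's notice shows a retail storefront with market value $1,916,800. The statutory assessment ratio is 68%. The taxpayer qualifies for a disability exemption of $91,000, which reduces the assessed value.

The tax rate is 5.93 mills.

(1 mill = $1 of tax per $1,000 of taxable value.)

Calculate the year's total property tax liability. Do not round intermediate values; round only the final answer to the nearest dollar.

$7,190

Assessed value = $1,916,800 × 0.68 = $1,303,424
Taxable value = $1,303,424 − $91,000 = $1,212,424
Tax = $1,212,424 × 0.00593 = $7,189.67432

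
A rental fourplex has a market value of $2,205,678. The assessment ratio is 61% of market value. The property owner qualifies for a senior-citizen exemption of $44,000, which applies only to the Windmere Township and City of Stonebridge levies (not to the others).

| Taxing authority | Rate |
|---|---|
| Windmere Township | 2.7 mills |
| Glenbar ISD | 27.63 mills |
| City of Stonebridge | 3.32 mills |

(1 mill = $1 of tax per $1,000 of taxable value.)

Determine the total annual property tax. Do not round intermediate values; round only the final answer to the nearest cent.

$45,009.97

Assessed value = $2,205,678 × 0.61 = $1,345,463.58
Windmere Township: ($1,345,463.58 − $44,000) × 0.0027 = $1,301,463.58 × 0.0027 = $3,513.951666
Glenbar ISD: $1,345,463.58 × 0.02763 = $37,175.1587154
City of Stonebridge: ($1,345,463.58 − $44,000) × 0.00332 = $1,301,463.58 × 0.00332 = $4,320.8590856
Total = $45,009.969467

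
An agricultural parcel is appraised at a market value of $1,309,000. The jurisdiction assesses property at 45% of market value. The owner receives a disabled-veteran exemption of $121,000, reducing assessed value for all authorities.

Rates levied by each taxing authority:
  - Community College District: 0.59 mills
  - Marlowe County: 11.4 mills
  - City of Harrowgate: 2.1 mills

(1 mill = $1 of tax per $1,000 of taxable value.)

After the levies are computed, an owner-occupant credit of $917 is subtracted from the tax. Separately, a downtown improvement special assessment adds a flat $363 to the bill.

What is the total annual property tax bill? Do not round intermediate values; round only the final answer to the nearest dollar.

Assessed value = $1,309,000 × 0.45 = $589,050
Taxable value = $589,050 − $121,000 = $468,050
Community College District: $468,050 × 0.00059 = $276.1495
Marlowe County: $468,050 × 0.0114 = $5,335.77
City of Harrowgate: $468,050 × 0.0021 = $982.905
Levies subtotal = $6,594.8245
After credit = $6,594.8245 − $917 = $5,677.8245
Total = $5,677.8245 + $363 = $6,040.8245

$6,041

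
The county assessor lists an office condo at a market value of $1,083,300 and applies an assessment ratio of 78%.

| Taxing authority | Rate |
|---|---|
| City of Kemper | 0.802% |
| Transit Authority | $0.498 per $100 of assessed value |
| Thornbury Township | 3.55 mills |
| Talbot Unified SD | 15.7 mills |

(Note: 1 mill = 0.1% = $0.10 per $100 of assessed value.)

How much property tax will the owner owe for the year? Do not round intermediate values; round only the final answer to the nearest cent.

$27,250.41

Assessed value = $1,083,300 × 0.78 = $844,974
City of Kemper: $844,974 × 0.00802 = $6,776.69148
Transit Authority: $844,974 × 0.00498 = $4,207.97052
Thornbury Township: $844,974 × 0.00355 = $2,999.6577
Talbot Unified SD: $844,974 × 0.0157 = $13,266.0918
Total = $27,250.4115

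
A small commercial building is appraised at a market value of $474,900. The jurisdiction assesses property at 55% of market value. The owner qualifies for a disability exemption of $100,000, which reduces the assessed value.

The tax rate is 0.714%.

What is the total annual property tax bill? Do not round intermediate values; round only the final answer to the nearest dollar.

Assessed value = $474,900 × 0.55 = $261,195
Taxable value = $261,195 − $100,000 = $161,195
Tax = $161,195 × 0.00714 = $1,150.9323

$1,151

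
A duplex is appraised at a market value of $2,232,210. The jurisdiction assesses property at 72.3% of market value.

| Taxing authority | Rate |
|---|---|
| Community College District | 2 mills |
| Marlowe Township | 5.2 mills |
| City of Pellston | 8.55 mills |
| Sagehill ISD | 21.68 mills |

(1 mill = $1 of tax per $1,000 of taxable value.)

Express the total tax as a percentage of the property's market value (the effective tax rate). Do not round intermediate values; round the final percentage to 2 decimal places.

Assessed value = $2,232,210 × 0.723 = $1,613,887.83
Community College District: $1,613,887.83 × 0.002 = $3,227.77566
Marlowe Township: $1,613,887.83 × 0.0052 = $8,392.216716
City of Pellston: $1,613,887.83 × 0.00855 = $13,798.7409465
Sagehill ISD: $1,613,887.83 × 0.02168 = $34,989.0881544
Total tax = $60,407.8214769
Effective rate = $60,407.8214769 ÷ $2,232,210 = 2.71% of market value

2.71%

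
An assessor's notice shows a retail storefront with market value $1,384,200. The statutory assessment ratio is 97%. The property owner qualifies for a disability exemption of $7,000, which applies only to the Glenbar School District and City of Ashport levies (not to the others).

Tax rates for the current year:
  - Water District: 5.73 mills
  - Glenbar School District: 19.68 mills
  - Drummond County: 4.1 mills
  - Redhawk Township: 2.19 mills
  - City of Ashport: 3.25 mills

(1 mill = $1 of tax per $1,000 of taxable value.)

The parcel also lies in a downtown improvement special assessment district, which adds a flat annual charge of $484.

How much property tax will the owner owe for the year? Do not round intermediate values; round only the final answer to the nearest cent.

Assessed value = $1,384,200 × 0.97 = $1,342,674
Water District: $1,342,674 × 0.00573 = $7,693.52202
Glenbar School District: ($1,342,674 − $7,000) × 0.01968 = $1,335,674 × 0.01968 = $26,286.06432
Drummond County: $1,342,674 × 0.0041 = $5,504.9634
Redhawk Township: $1,342,674 × 0.00219 = $2,940.45606
City of Ashport: ($1,342,674 − $7,000) × 0.00325 = $1,335,674 × 0.00325 = $4,340.9405
Levies subtotal = $46,765.9463
Total = $46,765.9463 + $484 = $47,249.9463

$47,249.95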